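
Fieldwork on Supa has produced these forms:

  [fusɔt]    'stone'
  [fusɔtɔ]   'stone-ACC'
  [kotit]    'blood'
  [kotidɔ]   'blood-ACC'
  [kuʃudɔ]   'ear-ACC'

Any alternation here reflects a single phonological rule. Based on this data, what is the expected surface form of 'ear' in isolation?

The root 'blood' surfaces as [kotit] and [kotidɔ], with a stem-final [t] ~ [d] alternation.
Compare 'stone', with invariant [t] in [fusɔt] and [fusɔtɔ]: an analysis with underlying /t/ and a rule producing [d] before the ACC suffix would wrongly predict alternation here too.
The underlying segment must be /d/; voiced obstruents become voiceless word-finally, yielding [t] there.
The one attested form of 'ear', [kuʃudɔ], shows underlying /kuʃud/. Applying the same rule word-finally gives [kuʃut].

[kuʃut]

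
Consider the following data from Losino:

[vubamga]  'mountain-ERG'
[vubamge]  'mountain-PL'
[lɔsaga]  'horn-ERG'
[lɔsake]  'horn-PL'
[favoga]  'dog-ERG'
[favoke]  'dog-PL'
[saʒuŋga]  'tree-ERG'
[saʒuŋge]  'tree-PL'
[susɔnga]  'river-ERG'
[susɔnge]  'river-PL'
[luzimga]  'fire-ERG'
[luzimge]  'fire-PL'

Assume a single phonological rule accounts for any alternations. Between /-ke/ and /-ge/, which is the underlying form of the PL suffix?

/-ke/

The PL suffix surfaces as [-ge] and [-ke], depending on the final segment of the stem.
The ERG suffix, which begins with [g], is invariant after every stem; so [g] is not altered by any rule here.
The PL suffix is therefore /-ke/ underlyingly, with post-nasal voicing: voiceless stops become voiced after a nasal.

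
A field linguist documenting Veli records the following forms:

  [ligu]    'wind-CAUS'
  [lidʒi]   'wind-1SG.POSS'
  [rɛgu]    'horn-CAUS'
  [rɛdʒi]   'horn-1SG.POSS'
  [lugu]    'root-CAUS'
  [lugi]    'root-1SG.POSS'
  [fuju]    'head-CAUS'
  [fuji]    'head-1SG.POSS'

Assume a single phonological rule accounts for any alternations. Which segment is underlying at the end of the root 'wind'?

'wind' shows [g] ~ [dʒ] at the end of the stem ([ligu] vs [lidʒi]).
The stem 'root' ([lugu], [lugi]) shows [g] unchanged in both environments, so [g] cannot be basic with [dʒ] derived before the 1SG.POSS suffix.
The alternation reflects depalatalization: palato-alveolar /dʒ/ becomes [g] when no front vowel follows. /dʒ/ is underlying.

/dʒ/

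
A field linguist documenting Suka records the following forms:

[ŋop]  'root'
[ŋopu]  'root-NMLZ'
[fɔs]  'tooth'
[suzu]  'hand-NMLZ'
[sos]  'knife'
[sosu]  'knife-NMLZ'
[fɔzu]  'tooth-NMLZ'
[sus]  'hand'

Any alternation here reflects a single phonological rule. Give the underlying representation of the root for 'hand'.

The root 'hand' surfaces as [sus] and [suzu], with a stem-final [s] ~ [z] alternation.
The stem 'knife' ([sos], [sosu]) shows [s] unchanged in both environments, so [s] cannot be basic with [z] derived before the NMLZ suffix.
The underlying segment must be /z/; voiced obstruents become voiceless word-finally, yielding [s] there.
The underlying form of 'hand' is therefore /suz/.

/suz/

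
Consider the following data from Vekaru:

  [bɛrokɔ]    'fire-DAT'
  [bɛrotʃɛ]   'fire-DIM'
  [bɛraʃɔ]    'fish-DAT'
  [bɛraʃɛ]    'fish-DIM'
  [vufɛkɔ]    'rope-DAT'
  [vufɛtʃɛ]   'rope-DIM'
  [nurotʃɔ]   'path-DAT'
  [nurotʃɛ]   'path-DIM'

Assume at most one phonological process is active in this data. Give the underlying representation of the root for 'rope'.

'rope' shows [k] ~ [tʃ] at the end of the stem ([vufɛkɔ] vs [vufɛtʃɛ]).
If /tʃ/ were underlying and a rule turned it into [k] before the DAT suffix, 'path' would also alternate; but it has [tʃ] in both [nurotʃɔ] and [nurotʃɛ].
So /k/ is underlying, and a rule of palatalization before a front vowel — /k/ becomes palato-alveolar [tʃ] before a front vowel — gives [tʃ].

/vufɛk/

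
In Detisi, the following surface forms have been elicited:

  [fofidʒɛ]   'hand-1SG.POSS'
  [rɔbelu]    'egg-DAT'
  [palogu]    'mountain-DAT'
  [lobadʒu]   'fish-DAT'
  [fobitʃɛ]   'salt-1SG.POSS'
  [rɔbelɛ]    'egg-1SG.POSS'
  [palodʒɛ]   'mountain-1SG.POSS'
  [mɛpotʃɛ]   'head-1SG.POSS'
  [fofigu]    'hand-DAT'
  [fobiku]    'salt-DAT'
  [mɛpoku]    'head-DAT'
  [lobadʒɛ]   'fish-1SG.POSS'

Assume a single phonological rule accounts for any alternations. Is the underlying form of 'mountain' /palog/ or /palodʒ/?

/palog/

The root 'mountain' surfaces as [palodʒɛ] and [palogu], with a stem-final [dʒ] ~ [g] alternation.
Compare 'fish', with invariant [dʒ] in [lobadʒɛ] and [lobadʒu]: an analysis with underlying /dʒ/ and a rule producing [g] before the DAT suffix would wrongly predict alternation here too.
Therefore /g/ is basic and [dʒ] is derived by palatalization before a front vowel (/k/ and /g/ become palato-alveolar [tʃ] and [dʒ] before a front vowel).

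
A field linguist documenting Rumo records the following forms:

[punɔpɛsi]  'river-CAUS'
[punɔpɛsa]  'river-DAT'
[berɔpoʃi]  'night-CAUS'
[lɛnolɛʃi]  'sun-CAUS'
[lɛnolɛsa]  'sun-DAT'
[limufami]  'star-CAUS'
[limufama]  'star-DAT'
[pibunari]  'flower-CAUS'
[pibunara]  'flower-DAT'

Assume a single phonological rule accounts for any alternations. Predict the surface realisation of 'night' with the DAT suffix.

[berɔposa]

In [lɛnolɛʃi] and [lɛnolɛsa] the final segment of 'sun' alternates: [ʃ] ~ [s].
Compare 'river', with invariant [s] in [punɔpɛsi] and [punɔpɛsa]: an analysis with underlying /s/ and a rule producing [ʃ] before the CAUS suffix would wrongly predict alternation here too.
So /ʃ/ is underlying, and a rule of depalatalization — palato-alveolar /ʃ/ becomes [s] when no front vowel follows — gives [s].
From [berɔpoʃi] the stem 'night' is /berɔpoʃ/; when no front vowel follows this yields [berɔposa].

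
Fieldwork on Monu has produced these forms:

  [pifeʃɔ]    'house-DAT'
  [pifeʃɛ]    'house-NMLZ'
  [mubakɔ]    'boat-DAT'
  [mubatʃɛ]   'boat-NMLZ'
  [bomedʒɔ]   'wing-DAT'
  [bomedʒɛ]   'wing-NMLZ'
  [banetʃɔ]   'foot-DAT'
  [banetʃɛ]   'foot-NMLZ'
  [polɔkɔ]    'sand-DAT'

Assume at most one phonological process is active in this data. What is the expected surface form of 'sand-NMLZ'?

[polɔtʃɛ]

'boat' shows [k] ~ [tʃ] at the end of the stem ([mubakɔ] vs [mubatʃɛ]).
But 'foot' keeps [tʃ] in both environments ([banetʃɔ], [banetʃɛ]), so there is no rule changing /tʃ/ to [k] before the DAT suffix.
So /k/ is underlying, and a rule of palatalization before a front vowel — /k/ becomes palato-alveolar [tʃ] before a front vowel — gives [tʃ].
The one attested form of 'sand', [polɔkɔ], shows underlying /polɔk/. Applying the same rule before a front vowel gives [polɔtʃɛ].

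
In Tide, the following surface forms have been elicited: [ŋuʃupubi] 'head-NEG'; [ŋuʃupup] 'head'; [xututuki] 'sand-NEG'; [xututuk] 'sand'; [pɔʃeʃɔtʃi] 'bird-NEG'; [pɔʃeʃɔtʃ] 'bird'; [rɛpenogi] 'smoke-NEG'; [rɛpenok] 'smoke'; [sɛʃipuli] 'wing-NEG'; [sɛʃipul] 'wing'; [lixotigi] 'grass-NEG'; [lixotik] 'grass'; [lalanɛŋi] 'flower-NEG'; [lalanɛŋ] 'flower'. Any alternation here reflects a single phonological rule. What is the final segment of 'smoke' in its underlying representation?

/g/

'smoke' shows [g] ~ [k] at the end of the stem ([rɛpenogi] vs [rɛpenok]).
The stem 'sand' ([xututuki], [xututuk]) shows [k] unchanged in both environments, so [k] cannot be basic with [g] derived before the NEG suffix.
The alternation reflects word-final obstruent devoicing: voiced obstruents become voiceless word-finally. /g/ is underlying.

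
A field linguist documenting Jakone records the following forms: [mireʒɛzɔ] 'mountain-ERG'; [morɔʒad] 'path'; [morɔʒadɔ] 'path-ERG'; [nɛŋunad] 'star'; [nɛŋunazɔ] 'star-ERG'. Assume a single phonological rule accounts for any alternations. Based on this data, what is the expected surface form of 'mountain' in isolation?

[mireʒɛd]

The stem for 'star' ends in [d] in [nɛŋunad] but [z] in [nɛŋunazɔ].
If /d/ were underlying and a rule turned it into [z] before the ERG suffix, 'path' would also alternate; but it has [d] in both [morɔʒad] and [morɔʒadɔ].
So /z/ is underlying, and a rule of word-final hardening — voiced fricatives become stops word-finally — gives [d].
The one attested form of 'mountain', [mireʒɛzɔ], shows underlying /mireʒɛz/. Applying the same rule word-finally gives [mireʒɛd].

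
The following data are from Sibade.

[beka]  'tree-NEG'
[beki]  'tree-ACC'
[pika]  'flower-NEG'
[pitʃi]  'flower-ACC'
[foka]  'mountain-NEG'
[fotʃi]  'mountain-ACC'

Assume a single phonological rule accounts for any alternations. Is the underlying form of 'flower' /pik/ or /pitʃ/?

The stem for 'flower' ends in [k] in [pika] but [tʃ] in [pitʃi].
The stem 'tree' ([beka], [beki]) shows [k] unchanged in both environments, so [k] cannot be basic with [tʃ] derived before the ACC suffix.
The alternation reflects depalatalization: palato-alveolar /tʃ/ becomes [k] when no front vowel follows. /tʃ/ is underlying.

/pitʃ/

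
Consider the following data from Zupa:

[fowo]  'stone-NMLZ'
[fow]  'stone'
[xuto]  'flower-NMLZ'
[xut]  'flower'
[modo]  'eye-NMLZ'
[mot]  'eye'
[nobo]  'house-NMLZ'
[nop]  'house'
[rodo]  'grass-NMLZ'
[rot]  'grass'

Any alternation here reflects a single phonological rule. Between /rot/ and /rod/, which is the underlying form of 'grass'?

/rod/

The root 'grass' surfaces as [rodo] and [rot], with a stem-final [d] ~ [t] alternation.
The stem 'flower' ([xuto], [xut]) shows [t] unchanged in both environments, so [t] cannot be basic with [d] derived before the NMLZ suffix.
The underlying segment must be /d/; voiced obstruents become voiceless word-finally, yielding [t] there.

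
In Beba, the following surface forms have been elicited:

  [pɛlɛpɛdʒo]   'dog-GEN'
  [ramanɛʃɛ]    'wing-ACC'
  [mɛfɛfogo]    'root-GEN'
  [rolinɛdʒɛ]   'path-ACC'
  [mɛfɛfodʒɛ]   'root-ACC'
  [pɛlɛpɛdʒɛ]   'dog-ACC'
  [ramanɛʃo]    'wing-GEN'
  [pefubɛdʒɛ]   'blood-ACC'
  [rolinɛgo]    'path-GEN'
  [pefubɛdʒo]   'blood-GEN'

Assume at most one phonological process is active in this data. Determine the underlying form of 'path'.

The root 'path' surfaces as [rolinɛdʒɛ] and [rolinɛgo], with a stem-final [dʒ] ~ [g] alternation.
But 'dog' keeps [dʒ] in both environments ([pɛlɛpɛdʒɛ], [pɛlɛpɛdʒo]), so there is no rule changing /dʒ/ to [g] before the GEN suffix.
The underlying segment must be /g/; /g/ becomes palato-alveolar [dʒ] before a front vowel, yielding [dʒ] there.
Hence 'path' is /rolinɛg/ underlyingly.

/rolinɛg/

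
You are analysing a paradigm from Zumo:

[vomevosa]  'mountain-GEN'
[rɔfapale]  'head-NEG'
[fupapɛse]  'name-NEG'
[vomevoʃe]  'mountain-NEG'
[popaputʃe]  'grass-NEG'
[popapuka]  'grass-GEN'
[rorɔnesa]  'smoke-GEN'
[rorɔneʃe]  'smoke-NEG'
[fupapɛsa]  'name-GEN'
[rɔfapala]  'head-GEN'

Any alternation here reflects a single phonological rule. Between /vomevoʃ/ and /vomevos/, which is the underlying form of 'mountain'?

In [vomevosa] and [vomevoʃe] the final segment of 'mountain' alternates: [s] ~ [ʃ].
If /s/ were underlying and a rule turned it into [ʃ] before the NEG suffix, 'name' would also alternate; but it has [s] in both [fupapɛsa] and [fupapɛse].
The underlying segment must be /ʃ/; palato-alveolar /tʃ/ and /ʃ/ become [k] and [s] when no front vowel follows, yielding [s] there.

/vomevoʃ/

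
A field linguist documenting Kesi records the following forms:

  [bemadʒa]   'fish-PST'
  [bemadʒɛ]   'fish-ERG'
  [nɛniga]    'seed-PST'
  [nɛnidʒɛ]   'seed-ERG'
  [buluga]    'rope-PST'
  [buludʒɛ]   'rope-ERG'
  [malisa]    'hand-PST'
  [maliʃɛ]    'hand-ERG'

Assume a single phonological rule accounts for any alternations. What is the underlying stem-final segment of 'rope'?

/g/

The root 'rope' surfaces as [buluga] and [buludʒɛ], with a stem-final [g] ~ [dʒ] alternation.
The stem 'fish' ([bemadʒa], [bemadʒɛ]) shows [dʒ] unchanged in both environments, so [dʒ] cannot be basic with [g] derived before the PST suffix.
The underlying segment must be /g/; /g/ and /s/ become palato-alveolar [dʒ] and [ʃ] before a front vowel, yielding [dʒ] there.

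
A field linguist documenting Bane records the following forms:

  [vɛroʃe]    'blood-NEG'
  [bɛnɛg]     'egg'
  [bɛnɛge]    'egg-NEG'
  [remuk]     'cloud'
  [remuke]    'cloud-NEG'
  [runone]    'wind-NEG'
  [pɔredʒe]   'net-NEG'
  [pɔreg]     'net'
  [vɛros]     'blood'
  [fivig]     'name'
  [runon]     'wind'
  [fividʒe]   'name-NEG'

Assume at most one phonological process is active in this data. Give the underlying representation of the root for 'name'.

'name' shows [g] ~ [dʒ] at the end of the stem ([fivig] vs [fividʒe]).
The stem 'egg' ([bɛnɛg], [bɛnɛge]) shows [g] unchanged in both environments, so [g] cannot be basic with [dʒ] derived before the NEG suffix.
The alternation reflects depalatalization: palato-alveolar /dʒ/ and /ʃ/ become [g] and [s] when no front vowel follows. /dʒ/ is underlying.
Hence 'name' is /fividʒ/ underlyingly.

/fividʒ/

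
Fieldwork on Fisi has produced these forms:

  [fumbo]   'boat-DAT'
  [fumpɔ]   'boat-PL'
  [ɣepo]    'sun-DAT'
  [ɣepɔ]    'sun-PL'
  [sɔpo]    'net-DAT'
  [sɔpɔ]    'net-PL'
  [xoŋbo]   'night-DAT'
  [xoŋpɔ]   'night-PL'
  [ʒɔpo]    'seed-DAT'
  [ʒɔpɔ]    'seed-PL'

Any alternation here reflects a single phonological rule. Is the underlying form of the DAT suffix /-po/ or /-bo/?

/-bo/

The DAT morpheme has two allomorphs, [-bo] and [-po].
By contrast the PL suffix keeps its initial [p] throughout — that segment must be underlying.
So the underlying form is /-bo/, and voiced stops become voiceless after a vowel.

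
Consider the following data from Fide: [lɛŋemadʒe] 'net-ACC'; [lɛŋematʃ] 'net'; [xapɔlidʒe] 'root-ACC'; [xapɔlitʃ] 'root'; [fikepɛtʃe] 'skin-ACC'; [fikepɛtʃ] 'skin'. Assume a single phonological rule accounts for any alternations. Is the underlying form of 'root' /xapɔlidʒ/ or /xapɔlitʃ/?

'root' shows [dʒ] ~ [tʃ] at the end of the stem ([xapɔlidʒe] vs [xapɔlitʃ]).
But 'skin' keeps [tʃ] in both environments ([fikepɛtʃe], [fikepɛtʃ]), so there is no rule changing /tʃ/ to [dʒ] before the ACC suffix.
The underlying segment must be /dʒ/; voiced obstruents become voiceless word-finally, yielding [tʃ] there.

/xapɔlidʒ/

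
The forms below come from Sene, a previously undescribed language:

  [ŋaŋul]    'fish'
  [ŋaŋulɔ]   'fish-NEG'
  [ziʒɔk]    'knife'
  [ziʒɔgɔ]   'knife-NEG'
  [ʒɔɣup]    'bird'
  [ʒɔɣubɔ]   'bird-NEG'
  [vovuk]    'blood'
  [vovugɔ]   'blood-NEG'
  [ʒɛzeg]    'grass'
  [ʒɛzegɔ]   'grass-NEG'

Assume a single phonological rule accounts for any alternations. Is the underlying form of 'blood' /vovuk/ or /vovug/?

The root 'blood' surfaces as [vovuk] and [vovugɔ], with a stem-final [k] ~ [g] alternation.
But 'grass' keeps [g] in both environments ([ʒɛzeg], [ʒɛzegɔ]), so there is no rule changing /g/ to [k] in isolation.
So /k/ is underlying, and a rule of intervocalic voicing — voiceless stops become voiced between vowels — gives [g].

/vovuk/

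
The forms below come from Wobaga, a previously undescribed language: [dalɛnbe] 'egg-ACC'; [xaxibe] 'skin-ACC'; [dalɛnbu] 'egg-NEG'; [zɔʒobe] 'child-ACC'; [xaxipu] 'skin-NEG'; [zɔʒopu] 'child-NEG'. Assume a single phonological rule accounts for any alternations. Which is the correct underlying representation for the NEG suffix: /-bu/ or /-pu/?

/-pu/

The NEG suffix surfaces as [-bu] and [-pu], depending on the final segment of the stem.
The ACC suffix, which begins with [b], is invariant after every stem; so [b] is not altered by any rule here.
The NEG suffix is therefore /-pu/ underlyingly, with post-nasal voicing: voiceless stops become voiced after a nasal.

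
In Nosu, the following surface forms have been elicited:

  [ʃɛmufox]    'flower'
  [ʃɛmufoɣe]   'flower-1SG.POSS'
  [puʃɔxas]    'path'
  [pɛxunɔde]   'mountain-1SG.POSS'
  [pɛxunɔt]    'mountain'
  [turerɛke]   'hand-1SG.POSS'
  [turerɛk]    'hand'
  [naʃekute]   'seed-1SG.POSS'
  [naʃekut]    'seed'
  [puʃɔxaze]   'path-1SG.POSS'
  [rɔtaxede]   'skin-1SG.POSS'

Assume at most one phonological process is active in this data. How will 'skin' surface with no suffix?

[rɔtaxet]

The stem for 'mountain' ends in [d] in [pɛxunɔde] but [t] in [pɛxunɔt].
If /t/ were underlying and a rule turned it into [d] before the 1SG.POSS suffix, 'seed' would also alternate; but it has [t] in both [naʃekute] and [naʃekut].
So /d/ is underlying, and a rule of word-final obstruent devoicing — voiced obstruents become voiceless word-finally — gives [t].
The one attested form of 'skin', [rɔtaxede], shows underlying /rɔtaxed/. Applying the same rule word-finally gives [rɔtaxet].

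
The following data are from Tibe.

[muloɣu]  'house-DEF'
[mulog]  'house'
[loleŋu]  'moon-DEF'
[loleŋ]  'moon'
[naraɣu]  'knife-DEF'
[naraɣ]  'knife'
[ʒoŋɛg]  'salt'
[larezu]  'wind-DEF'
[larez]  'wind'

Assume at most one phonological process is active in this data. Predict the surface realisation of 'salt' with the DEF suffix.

The root 'house' surfaces as [muloɣu] and [mulog], with a stem-final [ɣ] ~ [g] alternation.
Compare 'knife', with invariant [ɣ] in [naraɣu] and [naraɣ]: an analysis with underlying /ɣ/ and a rule producing [g] in isolation would wrongly predict alternation here too.
The alternation reflects intervocalic spirantization: voiced stops become fricatives between vowels. /g/ is underlying.
From [ʒoŋɛg] the stem 'salt' is /ʒoŋɛg/; between vowels this yields [ʒoŋɛɣu].

[ʒoŋɛɣu]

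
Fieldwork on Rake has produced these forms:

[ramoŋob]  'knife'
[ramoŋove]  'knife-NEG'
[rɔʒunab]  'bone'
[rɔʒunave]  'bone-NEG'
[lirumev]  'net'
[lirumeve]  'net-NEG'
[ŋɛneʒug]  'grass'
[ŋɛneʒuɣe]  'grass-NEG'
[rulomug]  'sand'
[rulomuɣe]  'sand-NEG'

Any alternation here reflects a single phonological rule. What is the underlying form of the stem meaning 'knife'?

'knife' shows [b] ~ [v] at the end of the stem ([ramoŋob] vs [ramoŋove]).
But 'net' keeps [v] in both environments ([lirumev], [lirumeve]), so there is no rule changing /v/ to [b] in isolation.
The underlying segment must be /b/; voiced stops become fricatives between vowels, yielding [v] there.
The underlying form of 'knife' is therefore /ramoŋob/.

/ramoŋob/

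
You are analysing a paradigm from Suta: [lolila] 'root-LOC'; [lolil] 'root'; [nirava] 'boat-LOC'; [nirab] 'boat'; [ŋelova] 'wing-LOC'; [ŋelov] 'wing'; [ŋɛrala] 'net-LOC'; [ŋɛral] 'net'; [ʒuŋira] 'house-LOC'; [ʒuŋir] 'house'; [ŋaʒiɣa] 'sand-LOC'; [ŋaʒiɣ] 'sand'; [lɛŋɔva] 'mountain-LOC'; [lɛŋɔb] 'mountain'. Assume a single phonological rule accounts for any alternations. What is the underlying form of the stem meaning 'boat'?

In [nirava] and [nirab] the final segment of 'boat' alternates: [v] ~ [b].
But 'wing' keeps [v] in both environments ([ŋelova], [ŋelov]), so there is no rule changing /v/ to [b] in isolation.
Therefore /b/ is basic and [v] is derived by intervocalic spirantization (voiced stops become fricatives between vowels).
So 'boat' = /nirab/.

/nirab/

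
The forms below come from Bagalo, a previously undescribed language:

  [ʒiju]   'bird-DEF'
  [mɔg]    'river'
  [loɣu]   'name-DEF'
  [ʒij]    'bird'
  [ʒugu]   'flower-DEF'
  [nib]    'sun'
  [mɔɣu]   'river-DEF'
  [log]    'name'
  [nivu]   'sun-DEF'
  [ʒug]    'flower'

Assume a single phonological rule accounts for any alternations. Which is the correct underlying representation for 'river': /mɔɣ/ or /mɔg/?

'river' shows [ɣ] ~ [g] at the end of the stem ([mɔɣu] vs [mɔg]).
If /g/ were underlying and a rule turned it into [ɣ] before the DEF suffix, 'flower' would also alternate; but it has [g] in both [ʒugu] and [ʒug].
The alternation reflects word-final hardening: voiced fricatives become stops word-finally. /ɣ/ is underlying.

/mɔɣ/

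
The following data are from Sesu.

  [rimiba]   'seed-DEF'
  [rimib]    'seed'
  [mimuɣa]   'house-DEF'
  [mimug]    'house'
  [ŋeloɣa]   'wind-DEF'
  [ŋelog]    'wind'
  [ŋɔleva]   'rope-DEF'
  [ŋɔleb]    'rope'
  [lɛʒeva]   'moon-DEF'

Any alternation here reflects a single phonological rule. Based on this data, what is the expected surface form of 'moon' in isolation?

The stem for 'rope' ends in [v] in [ŋɔleva] but [b] in [ŋɔleb].
If /b/ were underlying and a rule turned it into [v] before the DEF suffix, 'seed' would also alternate; but it has [b] in both [rimiba] and [rimib].
Therefore /v/ is basic and [b] is derived by word-final hardening (voiced fricatives become stops word-finally).
The one attested form of 'moon', [lɛʒeva], shows underlying /lɛʒev/. Applying the same rule word-finally gives [lɛʒeb].

[lɛʒeb]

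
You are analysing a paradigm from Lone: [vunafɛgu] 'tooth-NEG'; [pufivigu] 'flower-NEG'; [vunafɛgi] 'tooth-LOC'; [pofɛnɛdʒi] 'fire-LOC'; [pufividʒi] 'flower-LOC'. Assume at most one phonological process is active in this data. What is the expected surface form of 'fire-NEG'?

The stem for 'flower' ends in [dʒ] in [pufividʒi] but [g] in [pufivigu].
If /g/ were underlying and a rule turned it into [dʒ] before the LOC suffix, 'tooth' would also alternate; but it has [g] in both [vunafɛgi] and [vunafɛgu].
Therefore /dʒ/ is basic and [g] is derived by depalatalization (palato-alveolar /dʒ/ becomes [g] when no front vowel follows).
The one attested form of 'fire', [pofɛnɛdʒi], shows underlying /pofɛnɛdʒ/. Applying the same rule when no front vowel follows gives [pofɛnɛgu].

[pofɛnɛgu]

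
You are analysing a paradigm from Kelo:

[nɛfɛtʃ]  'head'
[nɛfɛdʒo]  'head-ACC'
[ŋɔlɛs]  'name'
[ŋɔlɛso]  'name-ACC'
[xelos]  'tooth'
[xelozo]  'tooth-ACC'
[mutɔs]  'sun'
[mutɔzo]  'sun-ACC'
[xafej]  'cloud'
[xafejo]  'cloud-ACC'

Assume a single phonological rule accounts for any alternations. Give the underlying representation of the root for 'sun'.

The root 'sun' surfaces as [mutɔs] and [mutɔzo], with a stem-final [s] ~ [z] alternation.
If /s/ were underlying and a rule turned it into [z] before the ACC suffix, 'name' would also alternate; but it has [s] in both [ŋɔlɛs] and [ŋɔlɛso].
The underlying segment must be /z/; voiced obstruents become voiceless word-finally, yielding [s] there.
The underlying form of 'sun' is therefore /mutɔz/.

/mutɔz/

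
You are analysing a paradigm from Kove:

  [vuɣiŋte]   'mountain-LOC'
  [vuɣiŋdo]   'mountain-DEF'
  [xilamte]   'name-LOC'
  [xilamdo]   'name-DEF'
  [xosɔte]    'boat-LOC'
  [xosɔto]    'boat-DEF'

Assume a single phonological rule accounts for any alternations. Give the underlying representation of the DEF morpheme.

The DEF morpheme has two allomorphs, [-do] and [-to].
The LOC suffix, which begins with [t], is invariant after every stem; so [t] is not altered by any rule here.
The DEF suffix is therefore /-do/ underlyingly, with post-vocalic devoicing: voiced stops become voiceless after a vowel.

/-do/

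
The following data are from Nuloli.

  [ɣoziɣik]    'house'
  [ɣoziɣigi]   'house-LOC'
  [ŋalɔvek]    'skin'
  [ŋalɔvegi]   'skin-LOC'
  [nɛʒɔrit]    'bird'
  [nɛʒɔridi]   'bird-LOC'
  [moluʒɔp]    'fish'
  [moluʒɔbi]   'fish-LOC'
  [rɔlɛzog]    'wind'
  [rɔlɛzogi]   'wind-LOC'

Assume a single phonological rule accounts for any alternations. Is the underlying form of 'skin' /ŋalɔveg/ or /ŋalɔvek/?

/ŋalɔvek/

In [ŋalɔvek] and [ŋalɔvegi] the final segment of 'skin' alternates: [k] ~ [g].
If /g/ were underlying and a rule turned it into [k] in isolation, 'wind' would also alternate; but it has [g] in both [rɔlɛzog] and [rɔlɛzogi].
Therefore /k/ is basic and [g] is derived by intervocalic voicing (voiceless stops become voiced between vowels).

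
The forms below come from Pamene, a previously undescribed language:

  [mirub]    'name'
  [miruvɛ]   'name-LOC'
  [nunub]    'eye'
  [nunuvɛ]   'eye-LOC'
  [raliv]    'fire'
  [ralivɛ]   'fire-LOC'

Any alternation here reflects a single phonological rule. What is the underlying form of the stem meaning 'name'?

'name' shows [b] ~ [v] at the end of the stem ([mirub] vs [miruvɛ]).
The stem 'fire' ([raliv], [ralivɛ]) shows [v] unchanged in both environments, so [v] cannot be basic with [b] derived in isolation.
The underlying segment must be /b/; voiced stops become fricatives between vowels, yielding [v] there.

/mirub/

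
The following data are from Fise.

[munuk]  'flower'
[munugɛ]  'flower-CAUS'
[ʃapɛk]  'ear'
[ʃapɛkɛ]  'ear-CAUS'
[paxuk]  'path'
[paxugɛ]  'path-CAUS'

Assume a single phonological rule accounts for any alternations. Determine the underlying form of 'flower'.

/munug/

'flower' shows [g] ~ [k] at the end of the stem ([munugɛ] vs [munuk]).
But 'ear' keeps [k] in both environments ([ʃapɛkɛ], [ʃapɛk]), so there is no rule changing /k/ to [g] before the CAUS suffix.
The alternation reflects word-final obstruent devoicing: voiced obstruents become voiceless word-finally. /g/ is underlying.
So 'flower' = /munug/.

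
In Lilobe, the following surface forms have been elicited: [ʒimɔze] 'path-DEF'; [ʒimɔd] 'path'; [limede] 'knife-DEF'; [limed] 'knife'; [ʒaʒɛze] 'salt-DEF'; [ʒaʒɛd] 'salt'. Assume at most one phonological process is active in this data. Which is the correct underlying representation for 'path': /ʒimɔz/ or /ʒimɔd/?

'path' shows [z] ~ [d] at the end of the stem ([ʒimɔze] vs [ʒimɔd]).
But 'knife' keeps [d] in both environments ([limede], [limed]), so there is no rule changing /d/ to [z] before the DEF suffix.
The alternation reflects word-final hardening: voiced fricatives become stops word-finally. /z/ is underlying.

/ʒimɔz/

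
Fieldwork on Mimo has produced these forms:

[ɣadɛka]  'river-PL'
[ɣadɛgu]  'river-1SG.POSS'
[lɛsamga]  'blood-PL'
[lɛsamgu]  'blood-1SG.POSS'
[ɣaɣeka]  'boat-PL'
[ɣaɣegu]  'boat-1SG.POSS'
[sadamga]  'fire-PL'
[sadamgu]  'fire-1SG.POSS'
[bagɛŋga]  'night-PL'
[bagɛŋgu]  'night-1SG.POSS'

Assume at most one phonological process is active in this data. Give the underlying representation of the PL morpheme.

/-ka/

The PL morpheme has two allomorphs, [-ga] and [-ka].
By contrast the 1SG.POSS suffix keeps its initial [g] throughout — that segment must be underlying.
The PL suffix is therefore /-ka/ underlyingly, with post-nasal voicing: voiceless stops become voiced after a nasal.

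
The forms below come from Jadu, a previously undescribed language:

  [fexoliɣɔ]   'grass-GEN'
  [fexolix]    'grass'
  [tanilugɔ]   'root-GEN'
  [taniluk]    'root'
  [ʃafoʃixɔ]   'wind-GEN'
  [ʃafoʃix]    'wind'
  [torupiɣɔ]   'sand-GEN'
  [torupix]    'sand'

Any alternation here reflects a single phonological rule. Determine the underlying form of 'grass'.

In [fexoliɣɔ] and [fexolix] the final segment of 'grass' alternates: [ɣ] ~ [x].
If /x/ were underlying and a rule turned it into [ɣ] before the GEN suffix, 'wind' would also alternate; but it has [x] in both [ʃafoʃixɔ] and [ʃafoʃix].
The underlying segment must be /ɣ/; voiced obstruents become voiceless word-finally, yielding [x] there.
So 'grass' = /fexoliɣ/.

/fexoliɣ/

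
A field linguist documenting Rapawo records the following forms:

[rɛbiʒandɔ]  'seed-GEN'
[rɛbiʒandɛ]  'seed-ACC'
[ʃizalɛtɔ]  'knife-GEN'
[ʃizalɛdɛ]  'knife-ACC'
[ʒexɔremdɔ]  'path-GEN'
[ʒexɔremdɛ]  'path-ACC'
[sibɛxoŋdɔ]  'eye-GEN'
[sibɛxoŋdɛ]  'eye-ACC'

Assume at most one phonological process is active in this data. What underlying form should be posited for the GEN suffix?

The GEN suffix surfaces as [-dɔ] and [-tɔ], depending on the final segment of the stem.
The ACC suffix, which begins with [d], is invariant after every stem; so [d] is not altered by any rule here.
So the underlying form is /-tɔ/, and voiceless stops become voiced after a nasal.

/-tɔ/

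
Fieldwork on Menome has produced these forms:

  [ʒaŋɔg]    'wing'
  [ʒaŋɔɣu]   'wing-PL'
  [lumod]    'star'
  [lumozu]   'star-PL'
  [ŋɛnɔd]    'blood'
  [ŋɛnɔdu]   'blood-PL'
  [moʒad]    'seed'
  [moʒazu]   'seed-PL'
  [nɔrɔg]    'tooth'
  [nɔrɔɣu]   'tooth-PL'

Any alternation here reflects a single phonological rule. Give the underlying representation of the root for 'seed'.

/moʒaz/

The root 'seed' surfaces as [moʒad] and [moʒazu], with a stem-final [d] ~ [z] alternation.
The stem 'blood' ([ŋɛnɔd], [ŋɛnɔdu]) shows [d] unchanged in both environments, so [d] cannot be basic with [z] derived before the PL suffix.
The underlying segment must be /z/; voiced fricatives become stops word-finally, yielding [d] there.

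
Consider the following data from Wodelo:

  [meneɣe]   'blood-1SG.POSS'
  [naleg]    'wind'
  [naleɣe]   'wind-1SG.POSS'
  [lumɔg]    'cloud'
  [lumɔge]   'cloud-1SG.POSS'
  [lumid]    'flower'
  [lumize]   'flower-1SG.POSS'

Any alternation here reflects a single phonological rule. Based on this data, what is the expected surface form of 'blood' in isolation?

[meneg]

In [naleg] and [naleɣe] the final segment of 'wind' alternates: [g] ~ [ɣ].
Compare 'cloud', with invariant [g] in [lumɔg] and [lumɔge]: an analysis with underlying /g/ and a rule producing [ɣ] before the 1SG.POSS suffix would wrongly predict alternation here too.
So /ɣ/ is underlying, and a rule of word-final hardening — voiced fricatives become stops word-finally — gives [g].
From [meneɣe] the stem 'blood' is /meneɣ/; word-finally this yields [meneg].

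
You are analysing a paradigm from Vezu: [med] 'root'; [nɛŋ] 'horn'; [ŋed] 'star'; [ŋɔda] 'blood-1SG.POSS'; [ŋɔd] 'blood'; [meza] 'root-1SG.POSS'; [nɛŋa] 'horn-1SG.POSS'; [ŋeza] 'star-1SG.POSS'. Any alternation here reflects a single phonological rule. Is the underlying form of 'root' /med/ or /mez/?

In [meza] and [med] the final segment of 'root' alternates: [z] ~ [d].
If /d/ were underlying and a rule turned it into [z] before the 1SG.POSS suffix, 'blood' would also alternate; but it has [d] in both [ŋɔda] and [ŋɔd].
So /z/ is underlying, and a rule of word-final hardening — voiced fricatives become stops word-finally — gives [d].

/mez/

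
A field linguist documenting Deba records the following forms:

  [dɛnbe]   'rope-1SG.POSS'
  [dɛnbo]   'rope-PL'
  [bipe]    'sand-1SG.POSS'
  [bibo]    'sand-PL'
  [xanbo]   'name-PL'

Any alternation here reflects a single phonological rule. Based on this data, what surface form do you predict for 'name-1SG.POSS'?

[xanbe]

The 1SG.POSS morpheme has two allomorphs, [-be] and [-pe].
The PL suffix, which begins with [b], is invariant after every stem; so [b] is not altered by any rule here.
The 1SG.POSS suffix is therefore /-pe/ underlyingly, with post-nasal voicing: voiceless stops become voiced after a nasal.
After 'name', which ends in a nasal, the suffix surfaces as [-be], giving [xanbe].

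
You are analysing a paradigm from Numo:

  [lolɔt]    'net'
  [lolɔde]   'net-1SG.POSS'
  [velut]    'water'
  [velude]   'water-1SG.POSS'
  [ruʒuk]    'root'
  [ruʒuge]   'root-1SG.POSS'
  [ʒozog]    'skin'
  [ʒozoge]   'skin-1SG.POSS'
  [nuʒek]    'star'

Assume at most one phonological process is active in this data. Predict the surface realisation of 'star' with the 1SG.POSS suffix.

The stem for 'root' ends in [k] in [ruʒuk] but [g] in [ruʒuge].
But 'skin' keeps [g] in both environments ([ʒozog], [ʒozoge]), so there is no rule changing /g/ to [k] in isolation.
The alternation reflects intervocalic voicing: voiceless stops become voiced between vowels. /k/ is underlying.
From [nuʒek] the stem 'star' is /nuʒek/; between vowels this yields [nuʒege].

[nuʒege]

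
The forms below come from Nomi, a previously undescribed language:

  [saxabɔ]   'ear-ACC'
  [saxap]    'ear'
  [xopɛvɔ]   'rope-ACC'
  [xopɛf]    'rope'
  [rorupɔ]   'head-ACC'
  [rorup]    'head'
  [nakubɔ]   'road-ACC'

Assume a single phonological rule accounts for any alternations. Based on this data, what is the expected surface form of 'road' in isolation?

[nakup]

The root 'ear' surfaces as [saxabɔ] and [saxap], with a stem-final [b] ~ [p] alternation.
The stem 'head' ([rorupɔ], [rorup]) shows [p] unchanged in both environments, so [p] cannot be basic with [b] derived before the ACC suffix.
So /b/ is underlying, and a rule of word-final obstruent devoicing — voiced obstruents become voiceless word-finally — gives [p].
From [nakubɔ] the stem 'road' is /nakub/; word-finally this yields [nakup].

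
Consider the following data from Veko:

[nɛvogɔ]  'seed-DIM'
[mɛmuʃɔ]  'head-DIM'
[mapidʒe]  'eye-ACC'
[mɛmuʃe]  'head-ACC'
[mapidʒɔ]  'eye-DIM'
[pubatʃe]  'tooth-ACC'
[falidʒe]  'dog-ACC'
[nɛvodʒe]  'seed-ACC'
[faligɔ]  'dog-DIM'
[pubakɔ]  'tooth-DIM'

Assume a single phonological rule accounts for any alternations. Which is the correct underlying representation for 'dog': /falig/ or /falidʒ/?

The root 'dog' surfaces as [faligɔ] and [falidʒe], with a stem-final [g] ~ [dʒ] alternation.
But 'eye' keeps [dʒ] in both environments ([mapidʒɔ], [mapidʒe]), so there is no rule changing /dʒ/ to [g] before the DIM suffix.
The underlying segment must be /g/; /k/ and /g/ become palato-alveolar [tʃ] and [dʒ] before a front vowel, yielding [dʒ] there.

/falig/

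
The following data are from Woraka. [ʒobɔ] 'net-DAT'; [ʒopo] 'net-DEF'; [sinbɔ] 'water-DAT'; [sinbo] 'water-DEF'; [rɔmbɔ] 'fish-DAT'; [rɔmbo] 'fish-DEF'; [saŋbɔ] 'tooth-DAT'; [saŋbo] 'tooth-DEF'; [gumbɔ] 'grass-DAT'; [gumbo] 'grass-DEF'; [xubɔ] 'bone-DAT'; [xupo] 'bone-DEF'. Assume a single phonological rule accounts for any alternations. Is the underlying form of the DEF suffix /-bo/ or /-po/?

The DEF morpheme has two allomorphs, [-bo] and [-po].
The DAT suffix, which begins with [b], is invariant after every stem; so [b] is not altered by any rule here.
The DEF suffix is therefore /-po/ underlyingly, with post-nasal voicing: voiceless stops become voiced after a nasal.

/-po/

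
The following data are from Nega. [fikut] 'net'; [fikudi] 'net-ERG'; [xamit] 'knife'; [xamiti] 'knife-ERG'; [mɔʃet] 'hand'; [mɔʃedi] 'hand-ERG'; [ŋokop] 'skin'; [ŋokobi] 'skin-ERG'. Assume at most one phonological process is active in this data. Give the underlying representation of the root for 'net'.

/fikud/

In [fikut] and [fikudi] the final segment of 'net' alternates: [t] ~ [d].
But 'knife' keeps [t] in both environments ([xamit], [xamiti]), so there is no rule changing /t/ to [d] before the ERG suffix.
Therefore /d/ is basic and [t] is derived by word-final obstruent devoicing (voiced obstruents become voiceless word-finally).
So 'net' = /fikud/.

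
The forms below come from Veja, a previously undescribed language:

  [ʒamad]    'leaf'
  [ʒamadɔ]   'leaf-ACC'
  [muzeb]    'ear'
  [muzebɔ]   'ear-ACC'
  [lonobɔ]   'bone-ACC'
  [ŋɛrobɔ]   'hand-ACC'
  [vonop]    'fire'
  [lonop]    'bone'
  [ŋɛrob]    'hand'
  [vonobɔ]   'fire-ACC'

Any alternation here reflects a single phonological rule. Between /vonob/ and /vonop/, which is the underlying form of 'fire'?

The root 'fire' surfaces as [vonop] and [vonobɔ], with a stem-final [p] ~ [b] alternation.
If /b/ were underlying and a rule turned it into [p] in isolation, 'ear' would also alternate; but it has [b] in both [muzeb] and [muzebɔ].
The underlying segment must be /p/; voiceless stops become voiced between vowels, yielding [b] there.

/vonop/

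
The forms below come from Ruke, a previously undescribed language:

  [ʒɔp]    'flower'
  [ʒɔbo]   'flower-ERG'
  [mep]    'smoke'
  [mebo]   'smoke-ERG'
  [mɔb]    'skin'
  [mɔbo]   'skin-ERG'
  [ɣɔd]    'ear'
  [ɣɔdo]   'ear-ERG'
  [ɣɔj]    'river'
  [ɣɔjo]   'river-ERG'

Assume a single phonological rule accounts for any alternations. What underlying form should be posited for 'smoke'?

In [mep] and [mebo] the final segment of 'smoke' alternates: [p] ~ [b].
The stem 'skin' ([mɔb], [mɔbo]) shows [b] unchanged in both environments, so [b] cannot be basic with [p] derived in isolation.
The alternation reflects intervocalic voicing: voiceless stops become voiced between vowels. /p/ is underlying.
The underlying form of 'smoke' is therefore /mep/.

/mep/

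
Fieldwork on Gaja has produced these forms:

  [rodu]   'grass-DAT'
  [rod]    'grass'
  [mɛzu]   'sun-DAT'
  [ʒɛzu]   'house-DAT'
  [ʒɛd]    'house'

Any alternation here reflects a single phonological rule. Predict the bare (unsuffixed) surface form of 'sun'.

In [ʒɛzu] and [ʒɛd] the final segment of 'house' alternates: [z] ~ [d].
If /d/ were underlying and a rule turned it into [z] before the DAT suffix, 'grass' would also alternate; but it has [d] in both [rodu] and [rod].
So /z/ is underlying, and a rule of word-final hardening — voiced fricatives become stops word-finally — gives [d].
From [mɛzu] the stem 'sun' is /mɛz/; word-finally this yields [mɛd].

[mɛd]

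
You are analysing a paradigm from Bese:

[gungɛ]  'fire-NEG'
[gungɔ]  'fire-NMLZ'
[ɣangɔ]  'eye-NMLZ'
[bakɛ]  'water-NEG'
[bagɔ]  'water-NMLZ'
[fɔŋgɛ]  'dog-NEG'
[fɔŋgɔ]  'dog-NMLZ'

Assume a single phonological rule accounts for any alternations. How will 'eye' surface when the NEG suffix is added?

[ɣangɛ]

The NEG suffix surfaces as [-gɛ] and [-kɛ], depending on the final segment of the stem.
By contrast the NMLZ suffix keeps its initial [g] throughout — that segment must be underlying.
The NEG suffix is therefore /-kɛ/ underlyingly, with post-nasal voicing: voiceless stops become voiced after a nasal.
After 'eye', which ends in a nasal, the suffix surfaces as [-gɛ], giving [ɣangɛ].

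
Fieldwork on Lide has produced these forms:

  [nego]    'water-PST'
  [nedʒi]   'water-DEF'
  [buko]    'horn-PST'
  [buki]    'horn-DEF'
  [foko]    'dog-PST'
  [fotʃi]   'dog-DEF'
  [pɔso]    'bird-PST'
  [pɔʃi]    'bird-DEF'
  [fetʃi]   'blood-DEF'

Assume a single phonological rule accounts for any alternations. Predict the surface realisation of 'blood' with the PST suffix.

[feko]

The root 'dog' surfaces as [foko] and [fotʃi], with a stem-final [k] ~ [tʃ] alternation.
But 'horn' keeps [k] in both environments ([buko], [buki]), so there is no rule changing /k/ to [tʃ] before the DEF suffix.
So /tʃ/ is underlying, and a rule of depalatalization — palato-alveolar /tʃ/, /dʒ/ and /ʃ/ become [k], [g] and [s] when no front vowel follows — gives [k].
The one attested form of 'blood', [fetʃi], shows underlying /fetʃ/. Applying the same rule when no front vowel follows gives [feko].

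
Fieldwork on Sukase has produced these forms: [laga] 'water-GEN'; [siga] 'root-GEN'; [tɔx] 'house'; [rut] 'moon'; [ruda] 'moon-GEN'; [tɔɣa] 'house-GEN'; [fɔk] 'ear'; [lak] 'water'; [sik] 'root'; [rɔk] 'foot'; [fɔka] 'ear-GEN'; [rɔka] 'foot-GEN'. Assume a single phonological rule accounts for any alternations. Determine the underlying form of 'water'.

/lag/

'water' shows [g] ~ [k] at the end of the stem ([laga] vs [lak]).
The stem 'ear' ([fɔka], [fɔk]) shows [k] unchanged in both environments, so [k] cannot be basic with [g] derived before the GEN suffix.
The underlying segment must be /g/; voiced obstruents become voiceless word-finally, yielding [k] there.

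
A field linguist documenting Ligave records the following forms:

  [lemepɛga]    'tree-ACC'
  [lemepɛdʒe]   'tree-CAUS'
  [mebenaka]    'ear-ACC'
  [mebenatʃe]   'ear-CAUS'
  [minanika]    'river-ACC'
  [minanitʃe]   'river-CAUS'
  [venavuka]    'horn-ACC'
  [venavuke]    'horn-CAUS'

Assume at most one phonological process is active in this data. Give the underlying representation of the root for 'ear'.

The root 'ear' surfaces as [mebenaka] and [mebenatʃe], with a stem-final [k] ~ [tʃ] alternation.
Compare 'horn', with invariant [k] in [venavuka] and [venavuke]: an analysis with underlying /k/ and a rule producing [tʃ] before the CAUS suffix would wrongly predict alternation here too.
So /tʃ/ is underlying, and a rule of depalatalization — palato-alveolar /tʃ/ and /dʒ/ become [k] and [g] when no front vowel follows — gives [k].
Hence 'ear' is /mebenatʃ/ underlyingly.

/mebenatʃ/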